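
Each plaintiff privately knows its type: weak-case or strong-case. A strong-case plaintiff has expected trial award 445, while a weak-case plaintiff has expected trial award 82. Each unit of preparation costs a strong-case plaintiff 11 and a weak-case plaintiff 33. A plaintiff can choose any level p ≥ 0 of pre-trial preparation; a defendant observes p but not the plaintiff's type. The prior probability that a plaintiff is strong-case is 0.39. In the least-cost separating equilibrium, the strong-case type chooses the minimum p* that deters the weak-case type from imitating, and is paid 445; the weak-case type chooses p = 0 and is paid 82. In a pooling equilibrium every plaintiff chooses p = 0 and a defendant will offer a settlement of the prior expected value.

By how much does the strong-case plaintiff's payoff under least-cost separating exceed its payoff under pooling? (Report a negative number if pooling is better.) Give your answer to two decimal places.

Least-cost separating signal: p* solves 82 = 445 − 33·p*, so p* = (445 − 82)/33 = 11.
Strong-case type's separating payoff: 445 − 11 × p* = 445 − 11 × (445 − 82)/33 = 445 − 3993/33 = 324.
Pooling payoff: 0.39 × 445 + 0.61 × 82 = 223.57.
Difference: 324 − 223.57 = 100.43.
The strong-case type prefers to separate.

100.43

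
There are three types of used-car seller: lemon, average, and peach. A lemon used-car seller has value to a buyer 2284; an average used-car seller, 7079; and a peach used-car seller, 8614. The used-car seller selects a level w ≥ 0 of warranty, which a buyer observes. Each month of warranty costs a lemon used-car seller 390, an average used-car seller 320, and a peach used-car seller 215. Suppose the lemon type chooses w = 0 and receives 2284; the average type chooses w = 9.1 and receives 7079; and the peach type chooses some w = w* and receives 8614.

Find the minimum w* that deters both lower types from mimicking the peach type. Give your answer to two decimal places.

16.23

Average type (on-path payoff 7079 − 320×9.1 = 4167) won't mimic when 4167 ≥ 8614 − 320·w*, i.e. w* ≥ 13.90.
Lemon type (on-path payoff 2284) won't mimic when 2284 ≥ 8614 − 390·w*, i.e. w* ≥ 16.23.
Both must hold, so w* = max(16.23, 13.90) = 16.23. The lemon type's constraint binds.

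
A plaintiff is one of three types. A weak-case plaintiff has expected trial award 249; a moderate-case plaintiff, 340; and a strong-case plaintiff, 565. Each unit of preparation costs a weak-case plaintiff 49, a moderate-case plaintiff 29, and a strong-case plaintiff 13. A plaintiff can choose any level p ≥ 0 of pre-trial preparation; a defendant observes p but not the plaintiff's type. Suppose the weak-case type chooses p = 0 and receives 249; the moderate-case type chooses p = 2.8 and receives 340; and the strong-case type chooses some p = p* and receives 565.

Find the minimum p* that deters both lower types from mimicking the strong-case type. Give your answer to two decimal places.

10.56

Weak-case type (on-path payoff 249) won't mimic when 249 ≥ 565 − 49·p*, i.e. p* ≥ 6.45.
Moderate-case type (on-path payoff 340 − 29×2.8 = 258.8) won't mimic when 258.8 ≥ 565 − 29·p*, i.e. p* ≥ 10.56.
Both must hold, so p* = max(6.45, 10.56) = 10.56. The moderate-case type's constraint binds.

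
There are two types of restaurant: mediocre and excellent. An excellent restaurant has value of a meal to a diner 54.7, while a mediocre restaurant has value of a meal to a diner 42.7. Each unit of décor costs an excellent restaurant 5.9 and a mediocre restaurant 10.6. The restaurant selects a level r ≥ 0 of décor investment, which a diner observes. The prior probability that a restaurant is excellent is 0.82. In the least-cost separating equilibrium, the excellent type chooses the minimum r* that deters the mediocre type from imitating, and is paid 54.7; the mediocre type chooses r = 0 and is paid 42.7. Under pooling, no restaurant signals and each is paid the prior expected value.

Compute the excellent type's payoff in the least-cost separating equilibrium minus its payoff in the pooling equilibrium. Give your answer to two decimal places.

Least-cost separating signal: r* solves 42.7 = 54.7 − 10.6·r*, so r* = (54.7 − 42.7)/10.6 ≈ 1.1321.
Excellent type's separating payoff: 54.7 − 5.9 × r* = 54.7 − 5.9 × (54.7 − 42.7)/10.6 = 54.7 − 70.8/10.6 ≈ 48.0208.
Pooling payoff: 0.82 × 54.7 + 0.18 × 42.7 = 52.54.
Difference: 48.0208 − 52.54 = -4.5192, i.e. -4.52 to two decimal places.
The excellent type would prefer the pooling outcome.

-4.52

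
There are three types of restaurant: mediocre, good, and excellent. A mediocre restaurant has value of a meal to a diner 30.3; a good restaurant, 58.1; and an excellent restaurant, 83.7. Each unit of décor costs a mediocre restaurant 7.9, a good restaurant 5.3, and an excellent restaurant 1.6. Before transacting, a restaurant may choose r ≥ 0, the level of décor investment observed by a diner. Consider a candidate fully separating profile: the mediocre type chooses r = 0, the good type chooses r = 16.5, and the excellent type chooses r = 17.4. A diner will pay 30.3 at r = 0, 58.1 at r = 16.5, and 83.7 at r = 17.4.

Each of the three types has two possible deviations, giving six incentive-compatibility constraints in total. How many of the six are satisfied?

4

Mediocre (own payoff 30.3): to r=16.5 gives 58.1 − 7.9×16.5 = -72.25 → no gain ✓; to r=17.4 gives 83.7 − 7.9×17.4 = -53.76 → no gain ✓.
Excellent (own payoff 83.7 − 1.6×17.4 = 55.86): to r=0 gives 30.3 → no gain ✓; to r=16.5 gives 58.1 − 1.6×16.5 = 31.7 → no gain ✓.
Good (own payoff 58.1 − 5.3×16.5 = -29.35): to r=0 gives 30.3 → profitable ✗; to r=17.4 gives 83.7 − 5.3×17.4 = -8.52 → profitable ✗.
4 of the 6 constraints hold; not an equilibrium.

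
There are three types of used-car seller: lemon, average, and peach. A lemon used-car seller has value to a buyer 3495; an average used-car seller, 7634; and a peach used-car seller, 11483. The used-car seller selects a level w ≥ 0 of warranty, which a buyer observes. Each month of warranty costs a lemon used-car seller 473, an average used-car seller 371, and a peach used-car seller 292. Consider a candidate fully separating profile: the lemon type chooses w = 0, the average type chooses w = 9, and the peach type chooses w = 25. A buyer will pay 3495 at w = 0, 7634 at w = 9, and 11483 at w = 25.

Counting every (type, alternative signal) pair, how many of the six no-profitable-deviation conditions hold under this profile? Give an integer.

5

Peach (own payoff 11483 − 292×25 = 4183): to w=0 gives 3495 → no gain ✓; to w=9 gives 7634 − 292×9 = 5006 → profitable ✗.
Lemon (own payoff 3495): to w=9 gives 7634 − 473×9 = 3377 → no gain ✓; to w=25 gives 11483 − 473×25 = -342 → no gain ✓.
Average (own payoff 7634 − 371×9 = 4295): to w=0 gives 3495 → no gain ✓; to w=25 gives 11483 − 371×25 = 2208 → no gain ✓.
5 of the 6 constraints hold; not an equilibrium.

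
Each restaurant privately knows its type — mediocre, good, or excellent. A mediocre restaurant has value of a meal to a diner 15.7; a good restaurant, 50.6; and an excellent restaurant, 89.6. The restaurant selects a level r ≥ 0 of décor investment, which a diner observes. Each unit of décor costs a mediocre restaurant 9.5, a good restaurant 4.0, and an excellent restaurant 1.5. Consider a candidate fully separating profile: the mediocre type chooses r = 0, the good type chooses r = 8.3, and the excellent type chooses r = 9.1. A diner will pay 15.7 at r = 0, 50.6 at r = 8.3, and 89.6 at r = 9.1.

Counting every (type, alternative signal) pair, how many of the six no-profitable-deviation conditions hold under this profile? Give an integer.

5

Excellent (own payoff 89.6 − 1.5×9.1 = 75.95): to r=0 gives 15.7 → no gain ✓; to r=8.3 gives 50.6 − 1.5×8.3 = 38.15 → no gain ✓.
Mediocre (own payoff 15.7): to r=8.3 gives 50.6 − 9.5×8.3 = -28.25 → no gain ✓; to r=9.1 gives 89.6 − 9.5×9.1 = 3.15 → no gain ✓.
Good (own payoff 50.6 − 4.0×8.3 = 17.4): to r=0 gives 15.7 → no gain ✓; to r=9.1 gives 89.6 − 4.0×9.1 = 53.2 → profitable ✗.
5 of the 6 constraints hold; not an equilibrium.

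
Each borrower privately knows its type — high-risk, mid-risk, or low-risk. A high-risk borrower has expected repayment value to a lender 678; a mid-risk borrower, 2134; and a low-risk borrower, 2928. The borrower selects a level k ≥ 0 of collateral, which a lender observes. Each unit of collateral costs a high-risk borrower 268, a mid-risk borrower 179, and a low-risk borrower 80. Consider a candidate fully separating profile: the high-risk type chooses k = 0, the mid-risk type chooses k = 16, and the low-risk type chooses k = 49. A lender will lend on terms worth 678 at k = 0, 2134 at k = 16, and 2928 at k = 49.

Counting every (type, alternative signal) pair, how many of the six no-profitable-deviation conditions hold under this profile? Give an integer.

3

Mid-risk (own payoff 2134 − 179×16 = -730): to k=0 gives 678 → profitable ✗; to k=49 gives 2928 − 179×49 = -5843 → no gain ✓.
Low-risk (own payoff 2928 − 80×49 = -992): to k=0 gives 678 → profitable ✗; to k=16 gives 2134 − 80×16 = 854 → profitable ✗.
High-risk (own payoff 678): to k=16 gives 2134 − 268×16 = -2154 → no gain ✓; to k=49 gives 2928 − 268×49 = -10204 → no gain ✓.
3 of the 6 constraints hold; not an equilibrium.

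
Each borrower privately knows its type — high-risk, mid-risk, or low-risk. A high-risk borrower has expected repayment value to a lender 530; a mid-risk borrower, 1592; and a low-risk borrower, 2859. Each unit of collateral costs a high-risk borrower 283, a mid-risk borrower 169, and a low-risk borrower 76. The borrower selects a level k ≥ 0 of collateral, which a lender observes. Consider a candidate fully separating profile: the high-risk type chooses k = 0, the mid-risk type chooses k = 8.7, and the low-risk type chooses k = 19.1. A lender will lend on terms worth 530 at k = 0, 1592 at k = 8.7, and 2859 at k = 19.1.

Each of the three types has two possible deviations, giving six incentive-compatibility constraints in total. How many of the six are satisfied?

High-risk (own payoff 530): to k=8.7 gives 1592 − 283×8.7 = -870.1 → no gain ✓; to k=19.1 gives 2859 − 283×19.1 = -2546.3 → no gain ✓.
Low-risk (own payoff 2859 − 76×19.1 = 1407.4): to k=0 gives 530 → no gain ✓; to k=8.7 gives 1592 − 76×8.7 = 930.8 → no gain ✓.
Mid-risk (own payoff 1592 − 169×8.7 = 121.7): to k=0 gives 530 → profitable ✗; to k=19.1 gives 2859 − 169×19.1 = -368.9 → no gain ✓.
5 of the 6 constraints hold; not an equilibrium.

5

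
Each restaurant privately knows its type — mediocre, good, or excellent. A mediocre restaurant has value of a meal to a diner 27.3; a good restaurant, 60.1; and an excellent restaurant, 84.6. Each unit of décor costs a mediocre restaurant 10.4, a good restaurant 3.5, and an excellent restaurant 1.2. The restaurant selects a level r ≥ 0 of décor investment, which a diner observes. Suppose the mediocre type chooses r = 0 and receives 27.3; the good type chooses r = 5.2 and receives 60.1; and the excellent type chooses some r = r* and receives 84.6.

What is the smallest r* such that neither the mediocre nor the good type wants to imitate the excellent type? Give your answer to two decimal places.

Good type (on-path payoff 60.1 − 3.5×5.2 = 41.9) won't mimic when 41.9 ≥ 84.6 − 3.5·r*, i.e. r* ≥ 12.20.
Mediocre type (on-path payoff 27.3) won't mimic when 27.3 ≥ 84.6 − 10.4·r*, i.e. r* ≥ 5.51.
Both must hold, so r* = max(5.51, 12.20) = 12.20. The good type's constraint binds.

12.20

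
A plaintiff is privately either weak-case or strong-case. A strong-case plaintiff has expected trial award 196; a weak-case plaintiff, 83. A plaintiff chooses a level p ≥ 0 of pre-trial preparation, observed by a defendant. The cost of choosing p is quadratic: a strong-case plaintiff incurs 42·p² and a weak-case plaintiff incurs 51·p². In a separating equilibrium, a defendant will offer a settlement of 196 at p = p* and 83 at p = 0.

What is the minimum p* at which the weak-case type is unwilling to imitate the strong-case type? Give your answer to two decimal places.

1.49

The weak-case type at p = 0 receives 83; imitating at p* yields 196 − 51·p*².
Indifference: 83 = 196 − 51·p*², so p*² = (196 − 83) / 51 ≈ 2.2157.
p* = √2.2157 ≈ 1.49.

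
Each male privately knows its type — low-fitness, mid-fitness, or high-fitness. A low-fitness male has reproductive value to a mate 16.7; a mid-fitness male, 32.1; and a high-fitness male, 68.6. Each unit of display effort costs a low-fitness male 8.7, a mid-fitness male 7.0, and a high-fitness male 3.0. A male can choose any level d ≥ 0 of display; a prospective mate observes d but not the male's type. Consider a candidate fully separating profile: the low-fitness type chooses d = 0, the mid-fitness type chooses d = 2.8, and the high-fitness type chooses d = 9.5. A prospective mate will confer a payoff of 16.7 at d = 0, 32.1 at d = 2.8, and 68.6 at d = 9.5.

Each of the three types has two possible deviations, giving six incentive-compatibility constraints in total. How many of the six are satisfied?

5

Mid-fitness (own payoff 32.1 − 7.0×2.8 = 12.5): to d=0 gives 16.7 → profitable ✗; to d=9.5 gives 68.6 − 7.0×9.5 = 2.1 → no gain ✓.
High-fitness (own payoff 68.6 − 3.0×9.5 = 40.1): to d=0 gives 16.7 → no gain ✓; to d=2.8 gives 32.1 − 3.0×2.8 = 23.7 → no gain ✓.
Low-fitness (own payoff 16.7): to d=2.8 gives 32.1 − 8.7×2.8 = 7.74 → no gain ✓; to d=9.5 gives 68.6 − 8.7×9.5 = -14.05 → no gain ✓.
5 of the 6 constraints hold; not an equilibrium.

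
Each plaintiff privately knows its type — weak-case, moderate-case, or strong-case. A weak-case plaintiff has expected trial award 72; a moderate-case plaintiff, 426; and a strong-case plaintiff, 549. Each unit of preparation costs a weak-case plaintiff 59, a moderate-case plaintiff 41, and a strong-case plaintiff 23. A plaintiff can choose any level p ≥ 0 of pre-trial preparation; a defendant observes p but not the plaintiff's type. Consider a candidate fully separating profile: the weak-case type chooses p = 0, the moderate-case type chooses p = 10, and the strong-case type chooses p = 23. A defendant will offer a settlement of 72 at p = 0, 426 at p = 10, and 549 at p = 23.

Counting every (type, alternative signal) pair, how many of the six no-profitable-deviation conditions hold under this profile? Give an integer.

Moderate-case (own payoff 426 − 41×10 = 16): to p=0 gives 72 → profitable ✗; to p=23 gives 549 − 41×23 = -394 → no gain ✓.
Weak-case (own payoff 72): to p=10 gives 426 − 59×10 = -164 → no gain ✓; to p=23 gives 549 − 59×23 = -808 → no gain ✓.
Strong-case (own payoff 549 − 23×23 = 20): to p=0 gives 72 → profitable ✗; to p=10 gives 426 − 23×10 = 196 → profitable ✗.
3 of the 6 constraints hold; not an equilibrium.

3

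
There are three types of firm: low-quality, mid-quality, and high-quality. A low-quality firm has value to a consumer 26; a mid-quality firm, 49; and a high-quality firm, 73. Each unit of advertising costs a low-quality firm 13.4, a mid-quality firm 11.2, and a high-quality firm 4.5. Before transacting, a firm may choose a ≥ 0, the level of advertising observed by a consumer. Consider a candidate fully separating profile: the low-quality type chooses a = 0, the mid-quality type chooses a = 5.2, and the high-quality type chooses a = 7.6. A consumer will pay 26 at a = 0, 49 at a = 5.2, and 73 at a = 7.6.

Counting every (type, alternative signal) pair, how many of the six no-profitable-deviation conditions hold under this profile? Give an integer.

Mid-quality (own payoff 49 − 11.2×5.2 = -9.24): to a=0 gives 26 → profitable ✗; to a=7.6 gives 73 − 11.2×7.6 = -12.12 → no gain ✓.
Low-quality (own payoff 26): to a=5.2 gives 49 − 13.4×5.2 = -20.68 → no gain ✓; to a=7.6 gives 73 − 13.4×7.6 = -28.84 → no gain ✓.
High-quality (own payoff 73 − 4.5×7.6 = 38.8): to a=0 gives 26 → no gain ✓; to a=5.2 gives 49 − 4.5×5.2 = 25.6 → no gain ✓.
5 of the 6 constraints hold; not an equilibrium.

5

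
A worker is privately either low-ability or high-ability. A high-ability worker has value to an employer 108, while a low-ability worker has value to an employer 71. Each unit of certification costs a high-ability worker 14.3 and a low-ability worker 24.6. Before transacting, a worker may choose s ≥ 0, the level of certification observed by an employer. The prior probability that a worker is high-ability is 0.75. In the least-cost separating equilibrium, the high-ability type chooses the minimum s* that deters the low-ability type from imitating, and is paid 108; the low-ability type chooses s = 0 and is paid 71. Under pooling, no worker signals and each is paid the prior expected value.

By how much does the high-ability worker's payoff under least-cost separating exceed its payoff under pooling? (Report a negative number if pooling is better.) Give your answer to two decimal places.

-12.26

Least-cost separating signal: s* solves 71 = 108 − 24.6·s*, so s* = (108 − 71)/24.6 ≈ 1.5041.
High-ability type's separating payoff: 108 − 14.3 × s* = 108 − 14.3 × (108 − 71)/24.6 = 108 − 529.1/24.6 ≈ 86.4919.
Pooling payoff: 0.75 × 108 + 0.25 × 71 = 98.75.
Difference: 86.4919 − 98.75 = -12.2581, i.e. -12.26 to two decimal places.
The high-ability type would prefer the pooling outcome.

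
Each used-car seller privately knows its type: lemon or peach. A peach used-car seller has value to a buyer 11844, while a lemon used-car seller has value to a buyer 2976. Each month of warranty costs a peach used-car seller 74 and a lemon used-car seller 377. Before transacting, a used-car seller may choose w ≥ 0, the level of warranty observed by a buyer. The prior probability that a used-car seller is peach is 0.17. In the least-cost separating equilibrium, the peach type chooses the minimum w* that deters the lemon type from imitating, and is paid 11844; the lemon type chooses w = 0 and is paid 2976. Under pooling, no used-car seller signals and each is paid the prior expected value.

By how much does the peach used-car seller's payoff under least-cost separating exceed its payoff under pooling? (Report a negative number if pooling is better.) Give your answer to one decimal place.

Least-cost separating signal: w* solves 2976 = 11844 − 377·w*, so w* = (11844 − 2976)/377 ≈ 23.5225.
Peach type's separating payoff: 11844 − 74 × w* = 11844 − 74 × (11844 − 2976)/377 = 11844 − 656232/377 ≈ 10103.332.
Pooling payoff: 0.17 × 11844 + 0.83 × 2976 = 4483.56.
Difference: 10103.332 − 4483.56 = 5619.772, i.e. 5619.8 to one decimal place.
The peach type prefers to separate.

5619.8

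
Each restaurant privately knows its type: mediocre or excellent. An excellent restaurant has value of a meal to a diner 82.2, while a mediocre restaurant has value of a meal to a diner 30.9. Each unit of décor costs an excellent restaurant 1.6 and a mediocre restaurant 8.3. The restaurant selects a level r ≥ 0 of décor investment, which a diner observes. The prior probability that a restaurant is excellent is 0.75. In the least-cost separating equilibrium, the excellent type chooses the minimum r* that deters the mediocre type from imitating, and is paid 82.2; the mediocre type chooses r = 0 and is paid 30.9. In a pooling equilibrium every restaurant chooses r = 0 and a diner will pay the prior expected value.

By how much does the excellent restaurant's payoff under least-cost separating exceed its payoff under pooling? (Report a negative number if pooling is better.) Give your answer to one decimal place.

2.9

Least-cost separating signal: r* solves 30.9 = 82.2 − 8.3·r*, so r* = (82.2 − 30.9)/8.3 ≈ 6.1807.
Excellent type's separating payoff: 82.2 − 1.6 × r* = 82.2 − 1.6 × (82.2 − 30.9)/8.3 = 82.2 − 82.08/8.3 ≈ 72.311.
Pooling payoff: 0.75 × 82.2 + 0.25 × 30.9 = 69.375.
Difference: 72.311 − 69.375 = 2.936, i.e. 2.9 to one decimal place.
The excellent type prefers to separate.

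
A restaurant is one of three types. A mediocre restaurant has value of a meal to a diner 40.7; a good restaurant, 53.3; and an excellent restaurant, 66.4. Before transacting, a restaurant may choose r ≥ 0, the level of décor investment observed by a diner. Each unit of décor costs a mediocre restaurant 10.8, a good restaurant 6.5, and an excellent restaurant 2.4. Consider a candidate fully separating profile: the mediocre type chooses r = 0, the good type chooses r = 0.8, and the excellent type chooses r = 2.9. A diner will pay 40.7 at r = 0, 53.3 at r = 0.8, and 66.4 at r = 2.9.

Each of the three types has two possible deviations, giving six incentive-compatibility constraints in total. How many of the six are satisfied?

Excellent (own payoff 66.4 − 2.4×2.9 = 59.44): to r=0 gives 40.7 → no gain ✓; to r=0.8 gives 53.3 − 2.4×0.8 = 51.38 → no gain ✓.
Mediocre (own payoff 40.7): to r=0.8 gives 53.3 − 10.8×0.8 = 44.66 → profitable ✗; to r=2.9 gives 66.4 − 10.8×2.9 = 35.08 → no gain ✓.
Good (own payoff 53.3 − 6.5×0.8 = 48.1): to r=0 gives 40.7 → no gain ✓; to r=2.9 gives 66.4 − 6.5×2.9 = 47.55 → no gain ✓.
5 of the 6 constraints hold; not an equilibrium.

5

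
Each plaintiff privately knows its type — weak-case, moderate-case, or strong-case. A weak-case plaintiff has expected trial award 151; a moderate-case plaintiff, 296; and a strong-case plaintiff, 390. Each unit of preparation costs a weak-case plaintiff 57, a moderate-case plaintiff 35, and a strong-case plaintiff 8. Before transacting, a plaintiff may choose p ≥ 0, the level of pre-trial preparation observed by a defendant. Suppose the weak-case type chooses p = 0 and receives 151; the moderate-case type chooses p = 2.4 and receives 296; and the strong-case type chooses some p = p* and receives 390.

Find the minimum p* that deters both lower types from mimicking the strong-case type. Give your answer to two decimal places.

5.09

Moderate-case type (on-path payoff 296 − 35×2.4 = 212) won't mimic when 212 ≥ 390 − 35·p*, i.e. p* ≥ 5.09.
Weak-case type (on-path payoff 151) won't mimic when 151 ≥ 390 − 57·p*, i.e. p* ≥ 4.19.
Both must hold, so p* = max(4.19, 5.09) = 5.09. The moderate-case type's constraint binds.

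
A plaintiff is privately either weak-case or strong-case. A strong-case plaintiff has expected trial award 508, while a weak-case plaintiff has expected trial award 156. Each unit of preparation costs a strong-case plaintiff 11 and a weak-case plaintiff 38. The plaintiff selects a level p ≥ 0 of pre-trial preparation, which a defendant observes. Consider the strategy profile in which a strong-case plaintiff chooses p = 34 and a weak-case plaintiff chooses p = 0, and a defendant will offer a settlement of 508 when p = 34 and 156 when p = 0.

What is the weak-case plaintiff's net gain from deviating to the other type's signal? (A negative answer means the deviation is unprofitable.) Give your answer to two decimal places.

Playing p = 0 the weak-case plaintiff receives 156.
Deviating to p = 34 brings payment 508 at cost 38 × 34 = 1292, netting -784.
Gain from deviating: -784 − 156 = -940.00.
The gain is negative, so the weak-case type's incentive-compatibility constraint is satisfied.

-940.00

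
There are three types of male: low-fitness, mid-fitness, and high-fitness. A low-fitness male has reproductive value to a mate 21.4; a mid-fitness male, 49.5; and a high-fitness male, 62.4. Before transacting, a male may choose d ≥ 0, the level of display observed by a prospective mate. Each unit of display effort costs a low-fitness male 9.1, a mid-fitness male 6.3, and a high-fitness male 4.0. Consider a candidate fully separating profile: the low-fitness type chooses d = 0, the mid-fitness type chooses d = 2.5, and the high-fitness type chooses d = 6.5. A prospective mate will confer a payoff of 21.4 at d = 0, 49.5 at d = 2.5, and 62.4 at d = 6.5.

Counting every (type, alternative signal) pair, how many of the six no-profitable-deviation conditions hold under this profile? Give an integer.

Low-fitness (own payoff 21.4): to d=2.5 gives 49.5 − 9.1×2.5 = 26.75 → profitable ✗; to d=6.5 gives 62.4 − 9.1×6.5 = 3.25 → no gain ✓.
Mid-fitness (own payoff 49.5 − 6.3×2.5 = 33.75): to d=0 gives 21.4 → no gain ✓; to d=6.5 gives 62.4 − 6.3×6.5 = 21.45 → no gain ✓.
High-fitness (own payoff 62.4 − 4.0×6.5 = 36.4): to d=0 gives 21.4 → no gain ✓; to d=2.5 gives 49.5 − 4.0×2.5 = 39.5 → profitable ✗.
4 of the 6 constraints hold; not an equilibrium.

4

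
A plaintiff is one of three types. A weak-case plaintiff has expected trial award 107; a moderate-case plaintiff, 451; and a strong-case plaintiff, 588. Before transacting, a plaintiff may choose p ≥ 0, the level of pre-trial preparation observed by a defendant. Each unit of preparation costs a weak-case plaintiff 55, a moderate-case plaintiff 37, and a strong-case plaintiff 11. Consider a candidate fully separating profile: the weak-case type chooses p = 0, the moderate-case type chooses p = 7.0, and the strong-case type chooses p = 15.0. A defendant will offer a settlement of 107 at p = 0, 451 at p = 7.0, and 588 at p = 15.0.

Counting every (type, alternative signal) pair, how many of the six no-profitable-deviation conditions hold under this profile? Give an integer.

Moderate-case (own payoff 451 − 37×7.0 = 192): to p=0 gives 107 → no gain ✓; to p=15.0 gives 588 − 37×15.0 = 33 → no gain ✓.
Weak-case (own payoff 107): to p=7.0 gives 451 − 55×7.0 = 66 → no gain ✓; to p=15.0 gives 588 − 55×15.0 = -237 → no gain ✓.
Strong-case (own payoff 588 − 11×15.0 = 423): to p=0 gives 107 → no gain ✓; to p=7.0 gives 451 − 11×7.0 = 374 → no gain ✓.
6 of the 6 constraints hold; this profile is a separating equilibrium.

6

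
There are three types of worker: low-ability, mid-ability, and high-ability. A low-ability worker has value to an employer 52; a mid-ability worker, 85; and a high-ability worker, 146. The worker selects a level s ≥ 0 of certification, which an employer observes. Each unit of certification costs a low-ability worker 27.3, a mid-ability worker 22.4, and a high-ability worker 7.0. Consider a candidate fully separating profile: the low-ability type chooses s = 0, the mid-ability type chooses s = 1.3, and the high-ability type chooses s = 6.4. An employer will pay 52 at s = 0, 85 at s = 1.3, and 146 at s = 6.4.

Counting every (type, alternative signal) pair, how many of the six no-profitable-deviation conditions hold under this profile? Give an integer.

6

High-ability (own payoff 146 − 7.0×6.4 = 101.2): to s=0 gives 52 → no gain ✓; to s=1.3 gives 85 − 7.0×1.3 = 75.9 → no gain ✓.
Mid-ability (own payoff 85 − 22.4×1.3 = 55.88): to s=0 gives 52 → no gain ✓; to s=6.4 gives 146 − 22.4×6.4 = 2.64 → no gain ✓.
Low-ability (own payoff 52): to s=1.3 gives 85 − 27.3×1.3 = 49.51 → no gain ✓; to s=6.4 gives 146 − 27.3×6.4 = -28.72 → no gain ✓.
6 of the 6 constraints hold; this profile is a separating equilibrium.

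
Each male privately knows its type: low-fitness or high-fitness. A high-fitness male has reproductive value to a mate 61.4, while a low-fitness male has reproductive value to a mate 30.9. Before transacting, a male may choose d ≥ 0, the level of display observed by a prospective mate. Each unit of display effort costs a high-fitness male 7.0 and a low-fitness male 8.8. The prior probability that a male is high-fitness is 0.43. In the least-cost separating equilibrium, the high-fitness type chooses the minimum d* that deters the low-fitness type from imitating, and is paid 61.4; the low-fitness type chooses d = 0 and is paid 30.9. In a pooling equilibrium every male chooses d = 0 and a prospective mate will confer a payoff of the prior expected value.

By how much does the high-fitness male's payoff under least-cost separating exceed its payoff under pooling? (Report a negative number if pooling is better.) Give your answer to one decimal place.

Least-cost separating signal: d* solves 30.9 = 61.4 − 8.8·d*, so d* = (61.4 − 30.9)/8.8 ≈ 3.4659.
High-fitness type's separating payoff: 61.4 − 7.0 × d* = 61.4 − 7.0 × (61.4 − 30.9)/8.8 = 61.4 − 213.5/8.8 ≈ 37.139.
Pooling payoff: 0.43 × 61.4 + 0.57 × 30.9 = 44.015.
Difference: 37.139 − 44.015 = -6.876, i.e. -6.9 to one decimal place.
The high-fitness type would prefer the pooling outcome.

-6.9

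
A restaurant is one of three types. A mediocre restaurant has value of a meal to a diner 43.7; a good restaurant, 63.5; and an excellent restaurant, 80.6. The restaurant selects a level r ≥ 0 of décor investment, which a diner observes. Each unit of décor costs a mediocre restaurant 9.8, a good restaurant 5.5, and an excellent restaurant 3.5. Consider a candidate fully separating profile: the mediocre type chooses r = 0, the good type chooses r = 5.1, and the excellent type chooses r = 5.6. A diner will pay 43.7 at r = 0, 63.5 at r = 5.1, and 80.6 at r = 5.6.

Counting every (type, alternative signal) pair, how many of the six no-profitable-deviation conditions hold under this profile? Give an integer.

4

Excellent (own payoff 80.6 − 3.5×5.6 = 61): to r=0 gives 43.7 → no gain ✓; to r=5.1 gives 63.5 − 3.5×5.1 = 45.65 → no gain ✓.
Mediocre (own payoff 43.7): to r=5.1 gives 63.5 − 9.8×5.1 = 13.52 → no gain ✓; to r=5.6 gives 80.6 − 9.8×5.6 = 25.72 → no gain ✓.
Good (own payoff 63.5 − 5.5×5.1 = 35.45): to r=0 gives 43.7 → profitable ✗; to r=5.6 gives 80.6 − 5.5×5.6 = 49.8 → profitable ✗.
4 of the 6 constraints hold; not an equilibrium.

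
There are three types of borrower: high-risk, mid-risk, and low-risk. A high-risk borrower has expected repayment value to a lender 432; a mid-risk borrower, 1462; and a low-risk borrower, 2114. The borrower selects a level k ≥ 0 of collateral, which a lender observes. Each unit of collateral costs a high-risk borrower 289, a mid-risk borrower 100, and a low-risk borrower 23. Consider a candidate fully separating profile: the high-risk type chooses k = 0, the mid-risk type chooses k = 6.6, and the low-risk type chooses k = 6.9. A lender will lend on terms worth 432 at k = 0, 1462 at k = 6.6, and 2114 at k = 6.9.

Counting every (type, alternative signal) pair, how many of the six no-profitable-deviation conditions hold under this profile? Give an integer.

High-risk (own payoff 432): to k=6.6 gives 1462 − 289×6.6 = -445.4 → no gain ✓; to k=6.9 gives 2114 − 289×6.9 = 119.9 → no gain ✓.
Mid-risk (own payoff 1462 − 100×6.6 = 802): to k=0 gives 432 → no gain ✓; to k=6.9 gives 2114 − 100×6.9 = 1424 → profitable ✗.
Low-risk (own payoff 2114 − 23×6.9 = 1955.3): to k=0 gives 432 → no gain ✓; to k=6.6 gives 1462 − 23×6.6 = 1310.2 → no gain ✓.
5 of the 6 constraints hold; not an equilibrium.

5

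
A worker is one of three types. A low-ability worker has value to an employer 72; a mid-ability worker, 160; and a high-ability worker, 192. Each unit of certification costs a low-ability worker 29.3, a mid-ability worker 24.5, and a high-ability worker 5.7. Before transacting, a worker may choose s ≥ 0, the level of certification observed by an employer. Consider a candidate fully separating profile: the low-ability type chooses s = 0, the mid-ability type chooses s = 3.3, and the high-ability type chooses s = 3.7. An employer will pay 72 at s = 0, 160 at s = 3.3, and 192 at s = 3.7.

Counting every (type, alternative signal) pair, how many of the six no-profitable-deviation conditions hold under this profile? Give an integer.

4

High-ability (own payoff 192 − 5.7×3.7 = 170.91): to s=0 gives 72 → no gain ✓; to s=3.3 gives 160 − 5.7×3.3 = 141.19 → no gain ✓.
Mid-ability (own payoff 160 − 24.5×3.3 = 79.15): to s=0 gives 72 → no gain ✓; to s=3.7 gives 192 − 24.5×3.7 = 101.35 → profitable ✗.
Low-ability (own payoff 72): to s=3.3 gives 160 − 29.3×3.3 = 63.31 → no gain ✓; to s=3.7 gives 192 − 29.3×3.7 = 83.59 → profitable ✗.
4 of the 6 constraints hold; not an equilibrium.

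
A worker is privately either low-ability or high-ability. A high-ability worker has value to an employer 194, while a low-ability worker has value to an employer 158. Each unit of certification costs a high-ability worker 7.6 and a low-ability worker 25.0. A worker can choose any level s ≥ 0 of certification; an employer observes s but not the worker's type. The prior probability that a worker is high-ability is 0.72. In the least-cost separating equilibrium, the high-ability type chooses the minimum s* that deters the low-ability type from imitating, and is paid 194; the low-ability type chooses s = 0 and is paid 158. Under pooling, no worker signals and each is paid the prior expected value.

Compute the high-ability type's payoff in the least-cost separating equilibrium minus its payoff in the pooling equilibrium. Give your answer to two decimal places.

Least-cost separating signal: s* solves 158 = 194 − 25.0·s*, so s* = (194 − 158)/25.0 = 1.44.
High-ability type's separating payoff: 194 − 7.6 × s* = 194 − 7.6 × (194 − 158)/25.0 = 194 − 273.6/25.0 = 183.056.
Pooling payoff: 0.72 × 194 + 0.28 × 158 = 183.92.
Difference: 183.056 − 183.92 = -0.864, i.e. -0.86 to two decimal places.
The high-ability type would prefer the pooling outcome.

-0.86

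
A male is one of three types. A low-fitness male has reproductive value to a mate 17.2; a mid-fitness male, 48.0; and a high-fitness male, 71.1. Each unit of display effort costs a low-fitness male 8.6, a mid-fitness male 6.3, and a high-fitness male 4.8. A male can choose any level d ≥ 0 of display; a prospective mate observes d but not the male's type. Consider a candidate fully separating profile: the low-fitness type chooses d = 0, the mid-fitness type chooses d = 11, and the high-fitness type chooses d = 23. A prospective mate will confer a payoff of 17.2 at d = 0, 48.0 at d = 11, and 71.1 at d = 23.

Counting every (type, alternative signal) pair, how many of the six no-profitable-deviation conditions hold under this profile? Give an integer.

3

Mid-fitness (own payoff 48.0 − 6.3×11 = -21.3): to d=0 gives 17.2 → profitable ✗; to d=23 gives 71.1 − 6.3×23 = -73.8 → no gain ✓.
High-fitness (own payoff 71.1 − 4.8×23 = -39.3): to d=0 gives 17.2 → profitable ✗; to d=11 gives 48.0 − 4.8×11 = -4.8 → profitable ✗.
Low-fitness (own payoff 17.2): to d=11 gives 48.0 − 8.6×11 = -46.6 → no gain ✓; to d=23 gives 71.1 − 8.6×23 = -126.7 → no gain ✓.
3 of the 6 constraints hold; not an equilibrium.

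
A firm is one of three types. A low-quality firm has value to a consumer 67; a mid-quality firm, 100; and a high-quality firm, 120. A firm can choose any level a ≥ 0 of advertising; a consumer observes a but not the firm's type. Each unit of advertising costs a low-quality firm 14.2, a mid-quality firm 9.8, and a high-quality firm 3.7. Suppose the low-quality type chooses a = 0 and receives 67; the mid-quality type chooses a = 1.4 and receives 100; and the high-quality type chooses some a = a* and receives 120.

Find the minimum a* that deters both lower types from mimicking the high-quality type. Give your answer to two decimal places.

Mid-quality type (on-path payoff 100 − 9.8×1.4 = 86.28) won't mimic when 86.28 ≥ 120 − 9.8·a*, i.e. a* ≥ 3.44.
Low-quality type (on-path payoff 67) won't mimic when 67 ≥ 120 − 14.2·a*, i.e. a* ≥ 3.73.
Both must hold, so a* = max(3.73, 3.44) = 3.73. The low-quality type's constraint binds.

3.73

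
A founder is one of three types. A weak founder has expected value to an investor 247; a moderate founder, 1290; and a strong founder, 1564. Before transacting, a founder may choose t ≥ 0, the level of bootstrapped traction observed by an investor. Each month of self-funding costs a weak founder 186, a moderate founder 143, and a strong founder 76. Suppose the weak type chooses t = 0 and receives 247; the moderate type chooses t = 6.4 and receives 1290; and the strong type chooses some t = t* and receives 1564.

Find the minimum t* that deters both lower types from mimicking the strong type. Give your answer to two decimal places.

8.32

Moderate type (on-path payoff 1290 − 143×6.4 = 374.8) won't mimic when 374.8 ≥ 1564 − 143·t*, i.e. t* ≥ 8.32.
Weak type (on-path payoff 247) won't mimic when 247 ≥ 1564 − 186·t*, i.e. t* ≥ 7.08.
Both must hold, so t* = max(7.08, 8.32) = 8.32. The moderate type's constraint binds.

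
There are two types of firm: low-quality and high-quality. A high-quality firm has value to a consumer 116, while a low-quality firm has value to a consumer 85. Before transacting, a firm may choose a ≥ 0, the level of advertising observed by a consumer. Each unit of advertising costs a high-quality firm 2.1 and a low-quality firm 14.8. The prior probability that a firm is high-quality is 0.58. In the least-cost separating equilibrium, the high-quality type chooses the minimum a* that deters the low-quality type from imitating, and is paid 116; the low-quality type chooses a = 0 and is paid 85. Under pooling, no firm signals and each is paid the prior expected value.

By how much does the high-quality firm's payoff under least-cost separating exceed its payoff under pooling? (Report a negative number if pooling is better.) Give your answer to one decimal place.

8.6

Least-cost separating signal: a* solves 85 = 116 − 14.8·a*, so a* = (116 − 85)/14.8 ≈ 2.0946.
High-quality type's separating payoff: 116 − 2.1 × a* = 116 − 2.1 × (116 − 85)/14.8 = 116 − 65.1/14.8 ≈ 111.601.
Pooling payoff: 0.58 × 116 + 0.42 × 85 = 102.98.
Difference: 111.601 − 102.98 = 8.621, i.e. 8.6 to one decimal place.
The high-quality type prefers to separate.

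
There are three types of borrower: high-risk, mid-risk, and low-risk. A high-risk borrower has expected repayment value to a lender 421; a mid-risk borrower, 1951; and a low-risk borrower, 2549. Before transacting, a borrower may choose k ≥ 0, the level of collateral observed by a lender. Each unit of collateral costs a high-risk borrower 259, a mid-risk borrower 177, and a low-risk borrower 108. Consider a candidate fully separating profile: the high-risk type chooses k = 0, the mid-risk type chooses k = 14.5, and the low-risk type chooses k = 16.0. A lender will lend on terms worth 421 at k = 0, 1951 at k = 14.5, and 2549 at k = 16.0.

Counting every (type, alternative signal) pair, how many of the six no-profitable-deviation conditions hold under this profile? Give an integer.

4

Low-risk (own payoff 2549 − 108×16.0 = 821): to k=0 gives 421 → no gain ✓; to k=14.5 gives 1951 − 108×14.5 = 385 → no gain ✓.
Mid-risk (own payoff 1951 − 177×14.5 = -615.5): to k=0 gives 421 → profitable ✗; to k=16.0 gives 2549 − 177×16.0 = -283 → profitable ✗.
High-risk (own payoff 421): to k=14.5 gives 1951 − 259×14.5 = -1804.5 → no gain ✓; to k=16.0 gives 2549 − 259×16.0 = -1595 → no gain ✓.
4 of the 6 constraints hold; not an equilibrium.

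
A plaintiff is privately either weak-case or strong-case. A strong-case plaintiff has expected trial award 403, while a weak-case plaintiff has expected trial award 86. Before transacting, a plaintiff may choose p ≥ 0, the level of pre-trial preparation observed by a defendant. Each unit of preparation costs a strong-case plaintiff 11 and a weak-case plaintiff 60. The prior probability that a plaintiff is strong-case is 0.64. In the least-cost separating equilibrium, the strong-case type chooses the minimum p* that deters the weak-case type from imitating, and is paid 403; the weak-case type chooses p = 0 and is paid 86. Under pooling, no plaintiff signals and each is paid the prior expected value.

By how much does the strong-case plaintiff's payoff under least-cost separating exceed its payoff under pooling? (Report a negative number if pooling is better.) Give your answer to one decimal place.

56.0

Least-cost separating signal: p* solves 86 = 403 − 60·p*, so p* = (403 − 86)/60 ≈ 5.2833.
Strong-case type's separating payoff: 403 − 11 × p* = 403 − 11 × (403 − 86)/60 = 403 − 3487/60 ≈ 344.883.
Pooling payoff: 0.64 × 403 + 0.36 × 86 = 288.88.
Difference: 344.883 − 288.88 = 56.003, i.e. 56.0 to one decimal place.
The strong-case type prefers to separate.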